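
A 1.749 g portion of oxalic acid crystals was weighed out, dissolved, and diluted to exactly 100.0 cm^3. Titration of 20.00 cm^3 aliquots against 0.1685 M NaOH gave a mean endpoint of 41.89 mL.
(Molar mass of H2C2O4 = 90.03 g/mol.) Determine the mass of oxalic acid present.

H2C2O4 + 2 NaOH → Na2C2O4 + 2 H2O
n(NaOH) per titration = 0.04189 × 0.1685 = 7.058 × 10^-3 mol
From the 1:2 ratio, n(H2C2O4) in each aliquot = 1/2 × 7.058 × 10^-3 = 3.529 × 10^-3 mol
n(H2C2O4) in the whole flask = 3.529 × 10^-3 × 100.0/20.00 = 0.01765 mol
mass of H2C2O4 = 0.01765 × 90.03 = 1.589 g

1.589 g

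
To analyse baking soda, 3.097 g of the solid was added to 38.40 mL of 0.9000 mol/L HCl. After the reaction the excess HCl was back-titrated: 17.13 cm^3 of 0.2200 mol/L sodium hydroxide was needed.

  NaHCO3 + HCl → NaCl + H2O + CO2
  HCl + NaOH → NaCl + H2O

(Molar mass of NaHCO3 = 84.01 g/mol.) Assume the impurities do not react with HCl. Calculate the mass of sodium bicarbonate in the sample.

n(HCl) added = 0.03840 × 0.9000 = 0.03456 mol
n(NaOH) used in back-titration = 0.01713 × 0.2200 = 3.769 × 10^-3 mol
n(HCl) left over = 3.769 × 10^-3 mol (1:1 ratio)
n(HCl) consumed by analyte = 0.03456 − 3.769 × 10^-3 = 0.03079 mol
n(NaHCO3) = 0.03079 mol (1:1 ratio)
mass of NaHCO3 = 0.03079 × 84.01 = 2.587 g

2.587 g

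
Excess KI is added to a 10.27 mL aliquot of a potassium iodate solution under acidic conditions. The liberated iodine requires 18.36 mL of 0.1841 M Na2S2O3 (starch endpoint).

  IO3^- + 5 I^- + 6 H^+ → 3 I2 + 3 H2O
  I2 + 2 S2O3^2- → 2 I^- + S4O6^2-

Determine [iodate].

n(S2O3^2-) = 0.01836 × 0.1841 = 3.380 × 10^-3 mol
n(I2) = n(S2O3^2-)/2 = 1.690 × 10^-3 mol
From the 1:3 ratio, n(IO3^-) in the aliquot = 1/3 × 1.690 × 10^-3 = 5.633 × 10^-4 mol
[IO3^-] = 5.633 × 10^-4 / 0.01027 = 0.05485 mol/L

0.05485 M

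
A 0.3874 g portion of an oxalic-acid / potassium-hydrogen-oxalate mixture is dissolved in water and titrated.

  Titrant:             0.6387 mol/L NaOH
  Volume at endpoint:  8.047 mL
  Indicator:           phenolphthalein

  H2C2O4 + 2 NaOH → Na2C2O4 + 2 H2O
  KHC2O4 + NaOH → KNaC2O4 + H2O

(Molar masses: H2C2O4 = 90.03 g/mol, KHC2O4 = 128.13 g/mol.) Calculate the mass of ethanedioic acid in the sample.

0.1468 g

n(NaOH) = 0.008047 × 0.6387 = 5.140 × 10^-3 mol
Let x = n(H2C2O4), y = n(KHC2O4).
Titrant: 2x + 1y = 5.140 × 10^-3;  mass: 90.03x + 128.13y = 0.3874
Solving, x = 1.631 × 10^-3 mol, y = 1.877 × 10^-3 mol
mass of H2C2O4 = 1.631 × 10^-3 × 90.03 = 0.1468 g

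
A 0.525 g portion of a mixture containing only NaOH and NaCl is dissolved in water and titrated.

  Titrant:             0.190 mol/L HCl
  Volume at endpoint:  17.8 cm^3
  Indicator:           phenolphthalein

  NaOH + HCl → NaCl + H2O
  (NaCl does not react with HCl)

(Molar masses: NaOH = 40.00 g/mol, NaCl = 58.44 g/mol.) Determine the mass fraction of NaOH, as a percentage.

n(HCl) = 0.0178 × 0.190 = 3.38 × 10^-3 mol
Let x = n(NaOH), y = n(NaCl).
Titrant: 1x = 3.38 × 10^-3;  mass: 40.00x + 58.44y = 0.525
Solving, x = 3.38 × 10^-3 mol, y = 6.67 × 10^-3 mol
mass of NaOH = 3.38 × 10^-3 × 40.00 = 0.135 g
% NaOH = 0.135 / 0.525 × 100 = 25.8 %

25.8 %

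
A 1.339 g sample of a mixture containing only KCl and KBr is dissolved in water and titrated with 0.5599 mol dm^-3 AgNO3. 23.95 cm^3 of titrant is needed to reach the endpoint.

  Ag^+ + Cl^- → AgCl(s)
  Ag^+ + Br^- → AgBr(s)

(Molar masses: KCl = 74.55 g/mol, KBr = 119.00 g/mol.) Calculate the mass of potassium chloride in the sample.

n(AgNO3) = 0.02395 × 0.5599 = 0.01341 mol
Let x = n(KCl), y = n(KBr).
Titrant: 1x + 1y = 0.01341;  mass: 74.55x + 119.00y = 1.339
Solving, x = 5.776 × 10^-3 mol, y = 7.634 × 10^-3 mol
mass of KCl = 5.776 × 10^-3 × 74.55 = 0.4306 g

0.4306 g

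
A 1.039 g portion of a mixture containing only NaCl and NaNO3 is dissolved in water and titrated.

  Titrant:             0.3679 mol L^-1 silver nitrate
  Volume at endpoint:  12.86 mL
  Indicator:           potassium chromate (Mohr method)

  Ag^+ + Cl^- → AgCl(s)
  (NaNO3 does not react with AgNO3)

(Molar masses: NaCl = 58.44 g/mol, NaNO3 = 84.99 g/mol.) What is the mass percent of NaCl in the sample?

n(AgNO3) = 0.01286 × 0.3679 = 4.731 × 10^-3 mol
Let x = n(NaCl), y = n(NaNO3).
Titrant: 1x = 4.731 × 10^-3;  mass: 58.44x + 84.99y = 1.039
Solving, x = 4.731 × 10^-3 mol, y = 8.972 × 10^-3 mol
mass of NaCl = 4.731 × 10^-3 × 58.44 = 0.2765 g
% NaCl = 0.2765 / 1.039 × 100 = 26.61 %

26.61 %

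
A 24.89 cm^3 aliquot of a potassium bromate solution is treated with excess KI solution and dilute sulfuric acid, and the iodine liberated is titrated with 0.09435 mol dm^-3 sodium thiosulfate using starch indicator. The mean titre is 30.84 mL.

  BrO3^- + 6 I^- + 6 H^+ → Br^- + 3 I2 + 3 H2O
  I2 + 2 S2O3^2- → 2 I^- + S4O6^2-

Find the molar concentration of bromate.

n(S2O3^2-) = 0.03084 × 0.09435 = 2.910 × 10^-3 mol
n(I2) = n(S2O3^2-)/2 = 1.455 × 10^-3 mol
From the 1:3 ratio, n(BrO3^-) in the aliquot = 1/3 × 1.455 × 10^-3 = 4.850 × 10^-4 mol
[BrO3^-] = 4.850 × 10^-4 / 0.02489 = 0.01948 mol/L

0.01948 mol/L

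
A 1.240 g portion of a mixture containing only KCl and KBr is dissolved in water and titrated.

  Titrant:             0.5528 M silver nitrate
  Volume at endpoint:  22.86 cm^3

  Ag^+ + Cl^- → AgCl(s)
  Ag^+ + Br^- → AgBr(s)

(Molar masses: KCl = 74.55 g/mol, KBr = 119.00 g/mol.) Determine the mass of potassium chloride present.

n(AgNO3) = 0.02286 × 0.5528 = 0.01264 mol
Let x = n(KCl), y = n(KBr).
Titrant: 1x + 1y = 0.01264;  mass: 74.55x + 119.00y = 1.240
Solving, x = 5.935 × 10^-3 mol, y = 6.702 × 10^-3 mol
mass of KCl = 5.935 × 10^-3 × 74.55 = 0.4424 g

0.4424 g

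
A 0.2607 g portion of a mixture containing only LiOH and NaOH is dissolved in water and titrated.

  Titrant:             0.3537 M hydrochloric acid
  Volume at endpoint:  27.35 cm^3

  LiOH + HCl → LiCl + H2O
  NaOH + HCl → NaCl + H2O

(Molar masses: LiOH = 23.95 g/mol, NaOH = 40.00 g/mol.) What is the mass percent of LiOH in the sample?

n(HCl) = 0.02735 × 0.3537 = 9.674 × 10^-3 mol
Let x = n(LiOH), y = n(NaOH).
Titrant: 1x + 1y = 9.674 × 10^-3;  mass: 23.95x + 40.00y = 0.2607
Solving, x = 7.866 × 10^-3 mol, y = 1.808 × 10^-3 mol
mass of LiOH = 7.866 × 10^-3 × 23.95 = 0.1884 g
% LiOH = 0.1884 / 0.2607 × 100 = 72.26 %

72.26 %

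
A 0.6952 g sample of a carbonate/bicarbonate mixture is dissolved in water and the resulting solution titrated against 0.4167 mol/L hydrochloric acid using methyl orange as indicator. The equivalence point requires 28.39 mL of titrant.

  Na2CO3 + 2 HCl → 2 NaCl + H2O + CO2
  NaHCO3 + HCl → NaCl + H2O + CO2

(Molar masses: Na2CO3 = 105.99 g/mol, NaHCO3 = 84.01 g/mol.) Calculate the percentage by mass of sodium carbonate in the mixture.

73.40 %

n(HCl) = 0.02839 × 0.4167 = 0.01183 mol
Let x = n(Na2CO3), y = n(NaHCO3).
Titrant: 2x + 1y = 0.01183;  mass: 105.99x + 84.01y = 0.6952
Solving, x = 4.815 × 10^-3 mol, y = 2.201 × 10^-3 mol
mass of Na2CO3 = 4.815 × 10^-3 × 105.99 = 0.5103 g
% Na2CO3 = 0.5103 / 0.6952 × 100 = 73.40 %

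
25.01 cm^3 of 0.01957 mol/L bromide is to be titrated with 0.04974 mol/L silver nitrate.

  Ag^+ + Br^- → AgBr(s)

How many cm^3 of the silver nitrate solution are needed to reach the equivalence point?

n(Br-) = 0.02501 L × 0.01957 mol/L = 4.894 × 10^-4 mol
n(AgNO3) = 4.894 × 10^-4 mol (1:1 stoichiometry)
V(AgNO3) = 4.894 × 10^-4 mol / 0.04974 mol/L = 0.009840 L = 9.840 mL

9.840 mL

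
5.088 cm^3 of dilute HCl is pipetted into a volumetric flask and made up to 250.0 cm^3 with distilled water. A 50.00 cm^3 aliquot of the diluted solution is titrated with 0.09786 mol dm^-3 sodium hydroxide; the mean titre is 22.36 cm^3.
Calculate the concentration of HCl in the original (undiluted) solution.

2.150 mol/L

HCl + NaOH → NaCl + H2O
n(NaOH) = 0.02236 × 0.09786 = 2.188 × 10^-3 mol
n(HCl) in the aliquot = 2.188 × 10^-3 mol (1:1 ratio)
[HCl]_dilute = 2.188 × 10^-3 / 0.05000 = 0.04376 mol/L
Dilution factor = 250.0 / 5.088 = 49.14
[HCl]_stock = 0.04376 × 49.14 = 2.150 mol/L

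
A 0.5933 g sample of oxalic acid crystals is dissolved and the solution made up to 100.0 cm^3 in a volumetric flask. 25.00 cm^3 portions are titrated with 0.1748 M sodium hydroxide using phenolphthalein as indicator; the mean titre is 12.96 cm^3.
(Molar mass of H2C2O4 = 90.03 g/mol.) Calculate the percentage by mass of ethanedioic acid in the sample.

68.75 %

H2C2O4 + 2 NaOH → Na2C2O4 + 2 H2O
n(NaOH) per titration = 0.01296 × 0.1748 = 2.265 × 10^-3 mol
From the 1:2 ratio, n(H2C2O4) in each aliquot = 1/2 × 2.265 × 10^-3 = 1.133 × 10^-3 mol
n(H2C2O4) in the whole flask = 1.133 × 10^-3 × 100.0/25.00 = 4.531 × 10^-3 mol
mass of H2C2O4 = 4.531 × 10^-3 × 90.03 = 0.4079 g
% H2C2O4 = 0.4079 / 0.5933 × 100 = 68.75 %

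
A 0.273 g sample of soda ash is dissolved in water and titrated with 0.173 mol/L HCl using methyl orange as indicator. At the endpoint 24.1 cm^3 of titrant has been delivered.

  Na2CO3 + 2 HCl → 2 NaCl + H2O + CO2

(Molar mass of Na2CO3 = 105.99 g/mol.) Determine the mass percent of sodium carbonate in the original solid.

n(HCl) = 0.0241 L × 0.173 mol/L = 4.17 × 10^-3 mol
From the 1:2 ratio, n(Na2CO3) = 1/2 × 4.17 × 10^-3 = 2.08 × 10^-3 mol
mass of Na2CO3 = 2.08 × 10^-3 × 105.99 g/mol = 0.221 g
% Na2CO3 = 0.221 / 0.273 × 100 = 80.9 %

80.9 %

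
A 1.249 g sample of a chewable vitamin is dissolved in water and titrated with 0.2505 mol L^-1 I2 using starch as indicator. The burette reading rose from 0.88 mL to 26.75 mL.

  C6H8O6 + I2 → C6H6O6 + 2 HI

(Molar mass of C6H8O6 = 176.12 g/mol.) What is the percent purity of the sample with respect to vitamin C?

n(I2) = 0.02587 L × 0.2505 mol/L = 6.480 × 10^-3 mol
n(C6H8O6) = 6.480 × 10^-3 mol (1:1 ratio)
mass of C6H8O6 = 6.480 × 10^-3 × 176.12 g/mol = 1.141 g
% C6H8O6 = 1.141 / 1.249 × 100 = 91.38 %

91.38 %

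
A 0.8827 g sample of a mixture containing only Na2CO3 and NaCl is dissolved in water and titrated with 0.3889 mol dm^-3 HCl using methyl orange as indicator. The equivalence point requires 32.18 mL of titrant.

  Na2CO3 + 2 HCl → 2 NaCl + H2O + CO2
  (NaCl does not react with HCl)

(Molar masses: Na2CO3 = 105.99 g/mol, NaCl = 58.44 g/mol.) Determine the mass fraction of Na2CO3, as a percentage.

75.14 %

n(HCl) = 0.03218 × 0.3889 = 0.01251 mol
Let x = n(Na2CO3), y = n(NaCl).
Titrant: 2x = 0.01251;  mass: 105.99x + 58.44y = 0.8827
Solving, x = 6.257 × 10^-3 mol, y = 3.756 × 10^-3 mol
mass of Na2CO3 = 6.257 × 10^-3 × 105.99 = 0.6632 g
% Na2CO3 = 0.6632 / 0.8827 × 100 = 75.14 %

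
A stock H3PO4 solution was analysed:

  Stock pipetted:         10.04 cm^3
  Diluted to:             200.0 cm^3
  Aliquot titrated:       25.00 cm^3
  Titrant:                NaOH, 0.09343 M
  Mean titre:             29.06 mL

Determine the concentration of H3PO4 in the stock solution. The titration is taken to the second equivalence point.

1.082 M

H3PO4 + 2 NaOH → Na2HPO4 + 2 H2O
n(NaOH) = 0.02906 × 0.09343 = 2.715 × 10^-3 mol
From the 1:2 ratio, n(H3PO4) in the aliquot = 1/2 × 2.715 × 10^-3 = 1.358 × 10^-3 mol
[H3PO4]_dilute = 1.358 × 10^-3 / 0.02500 = 0.05430 mol/L
Dilution factor = 200.0 / 10.04 = 19.92
[H3PO4]_stock = 0.05430 × 19.92 = 1.082 mol/L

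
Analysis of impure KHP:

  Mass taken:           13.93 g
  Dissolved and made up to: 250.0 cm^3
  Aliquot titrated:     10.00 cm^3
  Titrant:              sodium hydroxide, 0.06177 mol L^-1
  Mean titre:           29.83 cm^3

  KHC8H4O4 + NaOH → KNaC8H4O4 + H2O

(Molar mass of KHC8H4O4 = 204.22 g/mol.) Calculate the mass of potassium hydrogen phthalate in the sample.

9.407 g

n(NaOH) per titration = 0.02983 × 0.06177 = 1.843 × 10^-3 mol
n(KHC8H4O4) in each aliquot = 1.843 × 10^-3 mol (1:1 ratio)
n(KHC8H4O4) in the whole flask = 1.843 × 10^-3 × 250.0/10.00 = 0.04606 mol
mass of KHC8H4O4 = 0.04606 × 204.22 = 9.407 g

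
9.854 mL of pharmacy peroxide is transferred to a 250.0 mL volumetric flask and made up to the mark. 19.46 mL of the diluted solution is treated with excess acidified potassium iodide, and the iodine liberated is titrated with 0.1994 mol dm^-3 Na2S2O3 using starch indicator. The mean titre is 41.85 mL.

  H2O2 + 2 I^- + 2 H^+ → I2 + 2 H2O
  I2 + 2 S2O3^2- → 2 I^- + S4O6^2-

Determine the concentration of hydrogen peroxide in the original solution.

n(S2O3^2-) = 0.04185 × 0.1994 = 8.345 × 10^-3 mol
n(I2) = n(S2O3^2-)/2 = 4.172 × 10^-3 mol
n(H2O2) in the aliquot = 4.172 × 10^-3 mol (1:1 ratio)
[H2O2]_dilute = 4.172 × 10^-3 / 0.01946 = 0.2144 mol/L
[H2O2]_original = 0.2144 × 250.0/9.854 = 5.440 mol/L

5.440 mol/L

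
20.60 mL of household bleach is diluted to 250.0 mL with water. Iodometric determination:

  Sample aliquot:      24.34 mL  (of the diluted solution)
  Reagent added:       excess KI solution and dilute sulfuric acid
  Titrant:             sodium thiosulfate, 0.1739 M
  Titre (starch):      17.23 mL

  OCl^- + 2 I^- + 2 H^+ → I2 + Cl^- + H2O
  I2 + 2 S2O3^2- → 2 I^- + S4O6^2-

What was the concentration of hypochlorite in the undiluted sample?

0.7470 M

n(S2O3^2-) = 0.01723 × 0.1739 = 2.996 × 10^-3 mol
n(I2) = n(S2O3^2-)/2 = 1.498 × 10^-3 mol
n(OCl^-) in the aliquot = 1.498 × 10^-3 mol (1:1 ratio)
[OCl^-]_dilute = 1.498 × 10^-3 / 0.02434 = 0.06155 mol/L
[OCl^-]_original = 0.06155 × 250.0/20.60 = 0.7470 mol/L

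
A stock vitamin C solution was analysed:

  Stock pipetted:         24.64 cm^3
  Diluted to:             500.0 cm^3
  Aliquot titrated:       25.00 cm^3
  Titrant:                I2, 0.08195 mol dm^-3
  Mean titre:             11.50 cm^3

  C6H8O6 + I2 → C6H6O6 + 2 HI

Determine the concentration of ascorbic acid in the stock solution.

n(I2) = 0.01150 × 0.08195 = 9.424 × 10^-4 mol
n(C6H8O6) in the aliquot = 9.424 × 10^-4 mol (1:1 ratio)
[C6H8O6]_dilute = 9.424 × 10^-4 / 0.02500 = 0.03770 mol/L
Dilution factor = 500.0 / 24.64 = 20.29
[C6H8O6]_stock = 0.03770 × 20.29 = 0.7650 mol/L

0.7650 mol/L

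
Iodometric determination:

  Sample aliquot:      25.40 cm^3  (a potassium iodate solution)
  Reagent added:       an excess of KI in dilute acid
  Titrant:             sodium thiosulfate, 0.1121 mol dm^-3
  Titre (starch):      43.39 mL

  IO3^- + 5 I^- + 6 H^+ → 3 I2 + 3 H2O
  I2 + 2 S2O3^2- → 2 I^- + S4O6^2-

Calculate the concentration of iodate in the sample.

0.03192 mol/L

n(S2O3^2-) = 0.04339 × 0.1121 = 4.864 × 10^-3 mol
n(I2) = n(S2O3^2-)/2 = 2.432 × 10^-3 mol
From the 1:3 ratio, n(IO3^-) in the aliquot = 1/3 × 2.432 × 10^-3 = 8.107 × 10^-4 mol
[IO3^-] = 8.107 × 10^-4 / 0.02540 = 0.03192 mol/L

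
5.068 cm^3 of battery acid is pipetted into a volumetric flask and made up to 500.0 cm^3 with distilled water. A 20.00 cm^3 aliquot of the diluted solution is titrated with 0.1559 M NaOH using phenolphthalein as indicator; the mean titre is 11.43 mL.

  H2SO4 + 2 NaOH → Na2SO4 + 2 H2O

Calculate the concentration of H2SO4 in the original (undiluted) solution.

4.395 M

n(NaOH) = 0.01143 × 0.1559 = 1.782 × 10^-3 mol
From the 1:2 ratio, n(H2SO4) in the aliquot = 1/2 × 1.782 × 10^-3 = 8.910 × 10^-4 mol
[H2SO4]_dilute = 8.910 × 10^-4 / 0.02000 = 0.04455 mol/L
Dilution factor = 500.0 / 5.068 = 98.66
[H2SO4]_stock = 0.04455 × 98.66 = 4.395 mol/L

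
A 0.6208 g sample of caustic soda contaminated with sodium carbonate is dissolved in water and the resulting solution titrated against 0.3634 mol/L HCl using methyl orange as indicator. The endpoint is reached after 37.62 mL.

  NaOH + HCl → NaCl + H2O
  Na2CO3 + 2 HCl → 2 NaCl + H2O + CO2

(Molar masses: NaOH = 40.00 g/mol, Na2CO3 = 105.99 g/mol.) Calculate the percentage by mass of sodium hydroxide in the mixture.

n(HCl) = 0.03762 × 0.3634 = 0.01367 mol
Let x = n(NaOH), y = n(Na2CO3).
Titrant: 1x + 2y = 0.01367;  mass: 40.00x + 105.99y = 0.6208
Solving, x = 7.980 × 10^-3 mol, y = 2.846 × 10^-3 mol
mass of NaOH = 7.980 × 10^-3 × 40.00 = 0.3192 g
% NaOH = 0.3192 / 0.6208 × 100 = 51.42 %

51.42 %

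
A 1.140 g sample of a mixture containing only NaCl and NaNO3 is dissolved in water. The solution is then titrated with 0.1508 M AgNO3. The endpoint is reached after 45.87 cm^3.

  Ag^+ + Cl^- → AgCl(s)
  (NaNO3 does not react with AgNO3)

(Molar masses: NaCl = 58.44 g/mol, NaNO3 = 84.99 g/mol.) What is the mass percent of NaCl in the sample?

n(AgNO3) = 0.04587 × 0.1508 = 6.917 × 10^-3 mol
Let x = n(NaCl), y = n(NaNO3).
Titrant: 1x = 6.917 × 10^-3;  mass: 58.44x + 84.99y = 1.140
Solving, x = 6.917 × 10^-3 mol, y = 8.657 × 10^-3 mol
mass of NaCl = 6.917 × 10^-3 × 58.44 = 0.4042 g
% NaCl = 0.4042 / 1.140 × 100 = 35.46 %

35.46 %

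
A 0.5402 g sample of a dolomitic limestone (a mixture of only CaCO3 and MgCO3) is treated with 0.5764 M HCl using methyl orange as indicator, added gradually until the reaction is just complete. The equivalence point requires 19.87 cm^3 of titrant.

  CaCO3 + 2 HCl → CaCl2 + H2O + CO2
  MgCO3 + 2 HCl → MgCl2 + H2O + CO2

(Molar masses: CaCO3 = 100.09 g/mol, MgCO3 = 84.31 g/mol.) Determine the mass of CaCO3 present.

0.3641 g

n(HCl) = 0.01987 × 0.5764 = 0.01145 mol
Let x = n(CaCO3), y = n(MgCO3).
Titrant: 2x + 2y = 0.01145;  mass: 100.09x + 84.31y = 0.5402
Solving, x = 3.637 × 10^-3 mol, y = 2.089 × 10^-3 mol
mass of CaCO3 = 3.637 × 10^-3 × 100.09 = 0.3641 g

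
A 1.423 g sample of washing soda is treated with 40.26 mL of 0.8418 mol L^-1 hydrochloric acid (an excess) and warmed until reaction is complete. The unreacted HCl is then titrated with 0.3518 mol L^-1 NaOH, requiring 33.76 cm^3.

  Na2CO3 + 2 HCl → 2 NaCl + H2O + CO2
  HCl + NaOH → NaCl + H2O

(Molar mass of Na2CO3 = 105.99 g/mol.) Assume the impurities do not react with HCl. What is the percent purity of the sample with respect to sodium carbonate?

n(HCl) added = 0.04026 × 0.8418 = 0.03389 mol
n(NaOH) used in back-titration = 0.03376 × 0.3518 = 0.01188 mol
n(HCl) left over = 0.01188 mol (1:1 ratio)
n(HCl) consumed by analyte = 0.03389 − 0.01188 = 0.02201 mol
From the 1:2 ratio, n(Na2CO3) = 1/2 × 0.02201 = 0.01101 mol
mass of Na2CO3 = 0.01101 × 105.99 = 1.167 g
% Na2CO3 = 1.167 / 1.423 × 100 = 81.98 %

81.98 %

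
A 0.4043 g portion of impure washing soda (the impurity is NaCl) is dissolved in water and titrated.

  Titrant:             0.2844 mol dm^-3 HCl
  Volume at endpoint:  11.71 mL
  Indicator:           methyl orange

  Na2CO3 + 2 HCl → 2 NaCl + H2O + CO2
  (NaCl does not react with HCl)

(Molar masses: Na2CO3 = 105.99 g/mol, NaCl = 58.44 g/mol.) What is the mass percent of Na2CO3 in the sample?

43.65 %

n(HCl) = 0.01171 × 0.2844 = 3.330 × 10^-3 mol
Let x = n(Na2CO3), y = n(NaCl).
Titrant: 2x = 3.330 × 10^-3;  mass: 105.99x + 58.44y = 0.4043
Solving, x = 1.665 × 10^-3 mol, y = 3.898 × 10^-3 mol
mass of Na2CO3 = 1.665 × 10^-3 × 105.99 = 0.1765 g
% Na2CO3 = 0.1765 / 0.4043 × 100 = 43.65 %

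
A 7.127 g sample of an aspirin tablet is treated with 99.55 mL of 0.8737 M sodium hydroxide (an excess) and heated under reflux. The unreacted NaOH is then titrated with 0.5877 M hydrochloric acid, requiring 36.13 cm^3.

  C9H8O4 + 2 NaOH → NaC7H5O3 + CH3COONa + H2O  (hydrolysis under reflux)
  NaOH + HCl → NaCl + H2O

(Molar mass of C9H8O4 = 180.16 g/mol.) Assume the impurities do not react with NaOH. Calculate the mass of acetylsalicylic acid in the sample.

n(NaOH) added = 0.09955 × 0.8737 = 0.08698 mol
n(HCl) used in back-titration = 0.03613 × 0.5877 = 0.02123 mol
n(NaOH) left over = 0.02123 mol (1:1 ratio)
n(NaOH) consumed by analyte = 0.08698 − 0.02123 = 0.06574 mol
From the 1:2 ratio, n(C9H8O4) = 1/2 × 0.06574 = 0.03287 mol
mass of C9H8O4 = 0.03287 × 180.16 = 5.922 g

5.922 g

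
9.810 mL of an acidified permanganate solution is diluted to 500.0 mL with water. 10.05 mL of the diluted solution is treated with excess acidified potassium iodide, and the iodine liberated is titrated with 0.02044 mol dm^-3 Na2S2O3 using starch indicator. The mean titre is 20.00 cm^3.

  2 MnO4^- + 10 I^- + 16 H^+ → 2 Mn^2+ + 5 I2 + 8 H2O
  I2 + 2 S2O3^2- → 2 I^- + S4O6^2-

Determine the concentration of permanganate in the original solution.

n(S2O3^2-) = 0.02000 × 0.02044 = 4.088 × 10^-4 mol
n(I2) = n(S2O3^2-)/2 = 2.044 × 10^-4 mol
From the 2:5 ratio, n(MnO4^-) in the aliquot = 2/5 × 2.044 × 10^-4 = 8.176 × 10^-5 mol
[MnO4^-]_dilute = 8.176 × 10^-5 / 0.01005 = 0.008135 mol/L
[MnO4^-]_original = 0.008135 × 500.0/9.810 = 0.4146 mol/L

0.4146 mol/L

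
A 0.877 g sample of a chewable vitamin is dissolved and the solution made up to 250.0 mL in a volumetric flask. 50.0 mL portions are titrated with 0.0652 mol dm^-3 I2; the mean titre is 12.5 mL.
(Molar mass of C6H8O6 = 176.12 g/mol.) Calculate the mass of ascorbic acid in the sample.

C6H8O6 + I2 → C6H6O6 + 2 HI
n(I2) per titration = 0.0125 × 0.0652 = 8.15 × 10^-4 mol
n(C6H8O6) in each aliquot = 8.15 × 10^-4 mol (1:1 ratio)
n(C6H8O6) in the whole flask = 8.15 × 10^-4 × 250.0/50.0 = 4.07 × 10^-3 mol
mass of C6H8O6 = 4.07 × 10^-3 × 176.12 = 0.718 g

0.718 g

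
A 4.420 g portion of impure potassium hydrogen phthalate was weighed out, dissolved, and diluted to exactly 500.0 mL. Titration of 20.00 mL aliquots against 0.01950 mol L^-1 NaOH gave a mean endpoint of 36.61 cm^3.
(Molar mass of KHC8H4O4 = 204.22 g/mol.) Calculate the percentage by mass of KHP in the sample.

KHC8H4O4 + NaOH → KNaC8H4O4 + H2O
n(NaOH) per titration = 0.03661 × 0.01950 = 7.139 × 10^-4 mol
n(KHC8H4O4) in each aliquot = 7.139 × 10^-4 mol (1:1 ratio)
n(KHC8H4O4) in the whole flask = 7.139 × 10^-4 × 500.0/20.00 = 0.01785 mol
mass of KHC8H4O4 = 0.01785 × 204.22 = 3.645 g
% KHC8H4O4 = 3.645 / 4.420 × 100 = 82.46 %

82.46 %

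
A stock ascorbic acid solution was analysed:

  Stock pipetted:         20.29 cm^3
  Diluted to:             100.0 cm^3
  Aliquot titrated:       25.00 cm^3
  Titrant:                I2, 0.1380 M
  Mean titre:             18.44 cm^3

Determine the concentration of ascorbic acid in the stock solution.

0.5017 M

C6H8O6 + I2 → C6H6O6 + 2 HI
n(I2) = 0.01844 × 0.1380 = 2.545 × 10^-3 mol
n(C6H8O6) in the aliquot = 2.545 × 10^-3 mol (1:1 ratio)
[C6H8O6]_dilute = 2.545 × 10^-3 / 0.02500 = 0.1018 mol/L
Dilution factor = 100.0 / 20.29 = 4.929
[C6H8O6]_stock = 0.1018 × 4.929 = 0.5017 mol/L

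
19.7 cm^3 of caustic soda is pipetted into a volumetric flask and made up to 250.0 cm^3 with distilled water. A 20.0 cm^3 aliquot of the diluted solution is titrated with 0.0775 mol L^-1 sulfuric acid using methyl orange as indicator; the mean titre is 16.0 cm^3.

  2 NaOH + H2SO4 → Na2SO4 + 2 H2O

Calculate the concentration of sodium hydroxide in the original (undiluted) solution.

n(H2SO4) = 0.0160 × 0.0775 = 1.24 × 10^-3 mol
From the 2:1 ratio, n(NaOH) in the aliquot = 2/1 × 1.24 × 10^-3 = 2.48 × 10^-3 mol
[NaOH]_dilute = 2.48 × 10^-3 / 0.0200 = 0.124 mol/L
Dilution factor = 250.0 / 19.7 = 12.69
[NaOH]_stock = 0.124 × 12.69 = 1.57 mol/L

1.57 mol/L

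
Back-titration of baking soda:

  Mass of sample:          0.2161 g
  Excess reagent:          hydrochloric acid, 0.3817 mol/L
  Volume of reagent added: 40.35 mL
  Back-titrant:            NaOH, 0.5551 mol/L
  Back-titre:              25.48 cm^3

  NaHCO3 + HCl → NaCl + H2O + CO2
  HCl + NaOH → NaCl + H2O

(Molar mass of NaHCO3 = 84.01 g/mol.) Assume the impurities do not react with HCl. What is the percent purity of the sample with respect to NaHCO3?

48.89 %

n(HCl) added = 0.04035 × 0.3817 = 0.01540 mol
n(NaOH) used in back-titration = 0.02548 × 0.5551 = 0.01414 mol
n(HCl) left over = 0.01414 mol (1:1 ratio)
n(HCl) consumed by analyte = 0.01540 − 0.01414 = 1.258 × 10^-3 mol
n(NaHCO3) = 1.258 × 10^-3 mol (1:1 ratio)
mass of NaHCO3 = 1.258 × 10^-3 × 84.01 = 0.1057 g
% NaHCO3 = 0.1057 / 0.2161 × 100 = 48.89 %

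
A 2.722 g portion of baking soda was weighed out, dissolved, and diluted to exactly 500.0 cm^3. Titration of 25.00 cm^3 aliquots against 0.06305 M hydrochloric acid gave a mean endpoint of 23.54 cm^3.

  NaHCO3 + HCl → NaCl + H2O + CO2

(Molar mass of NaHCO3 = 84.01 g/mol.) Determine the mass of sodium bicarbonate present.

2.494 g

n(HCl) per titration = 0.02354 × 0.06305 = 1.484 × 10^-3 mol
n(NaHCO3) in each aliquot = 1.484 × 10^-3 mol (1:1 ratio)
n(NaHCO3) in the whole flask = 1.484 × 10^-3 × 500.0/25.00 = 0.02968 mol
mass of NaHCO3 = 0.02968 × 84.01 = 2.494 g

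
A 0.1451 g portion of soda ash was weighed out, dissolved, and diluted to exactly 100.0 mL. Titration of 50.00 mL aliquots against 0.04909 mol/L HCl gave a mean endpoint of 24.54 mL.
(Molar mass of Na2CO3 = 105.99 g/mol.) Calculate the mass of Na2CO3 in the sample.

0.1277 g

Na2CO3 + 2 HCl → 2 NaCl + H2O + CO2
n(HCl) per titration = 0.02454 × 0.04909 = 1.205 × 10^-3 mol
From the 1:2 ratio, n(Na2CO3) in each aliquot = 1/2 × 1.205 × 10^-3 = 6.023 × 10^-4 mol
n(Na2CO3) in the whole flask = 6.023 × 10^-4 × 100.0/50.00 = 1.205 × 10^-3 mol
mass of Na2CO3 = 1.205 × 10^-3 × 105.99 = 0.1277 g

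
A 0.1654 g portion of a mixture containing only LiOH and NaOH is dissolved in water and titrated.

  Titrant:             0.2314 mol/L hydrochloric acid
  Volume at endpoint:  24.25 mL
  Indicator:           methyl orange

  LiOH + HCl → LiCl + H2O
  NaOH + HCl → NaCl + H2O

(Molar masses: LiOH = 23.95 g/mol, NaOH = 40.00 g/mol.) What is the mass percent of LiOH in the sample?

n(HCl) = 0.02425 × 0.2314 = 5.611 × 10^-3 mol
Let x = n(LiOH), y = n(NaOH).
Titrant: 1x + 1y = 5.611 × 10^-3;  mass: 23.95x + 40.00y = 0.1654
Solving, x = 3.680 × 10^-3 mol, y = 1.932 × 10^-3 mol
mass of LiOH = 3.680 × 10^-3 × 23.95 = 0.08813 g
% LiOH = 0.08813 / 0.1654 × 100 = 53.28 %

53.28 %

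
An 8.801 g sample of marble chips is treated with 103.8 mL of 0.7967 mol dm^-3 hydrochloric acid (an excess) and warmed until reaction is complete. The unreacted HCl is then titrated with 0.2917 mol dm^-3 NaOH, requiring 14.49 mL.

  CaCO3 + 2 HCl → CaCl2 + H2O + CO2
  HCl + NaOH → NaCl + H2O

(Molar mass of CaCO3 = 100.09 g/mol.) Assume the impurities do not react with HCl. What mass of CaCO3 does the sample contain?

n(HCl) added = 0.1038 × 0.7967 = 0.08270 mol
n(NaOH) used in back-titration = 0.01449 × 0.2917 = 4.227 × 10^-3 mol
n(HCl) left over = 4.227 × 10^-3 mol (1:1 ratio)
n(HCl) consumed by analyte = 0.08270 − 4.227 × 10^-3 = 0.07847 mol
From the 1:2 ratio, n(CaCO3) = 1/2 × 0.07847 = 0.03924 mol
mass of CaCO3 = 0.03924 × 100.09 = 3.927 g

3.927 g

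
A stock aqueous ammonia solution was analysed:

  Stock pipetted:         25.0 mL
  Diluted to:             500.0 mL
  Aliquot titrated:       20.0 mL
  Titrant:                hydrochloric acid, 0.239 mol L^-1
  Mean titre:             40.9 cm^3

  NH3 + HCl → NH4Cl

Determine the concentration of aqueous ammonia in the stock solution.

9.78 mol/L

n(HCl) = 0.0409 × 0.239 = 9.78 × 10^-3 mol
n(NH3) in the aliquot = 9.78 × 10^-3 mol (1:1 ratio)
[NH3]_dilute = 9.78 × 10^-3 / 0.0200 = 0.489 mol/L
Dilution factor = 500.0 / 25.0 = 20.00
[NH3]_stock = 0.489 × 20.00 = 9.78 mol/L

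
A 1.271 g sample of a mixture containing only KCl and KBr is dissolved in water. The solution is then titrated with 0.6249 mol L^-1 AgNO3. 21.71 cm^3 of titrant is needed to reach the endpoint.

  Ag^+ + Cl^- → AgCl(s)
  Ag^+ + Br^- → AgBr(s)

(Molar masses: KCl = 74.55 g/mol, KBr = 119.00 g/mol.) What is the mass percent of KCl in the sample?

n(AgNO3) = 0.02171 × 0.6249 = 0.01357 mol
Let x = n(KCl), y = n(KBr).
Titrant: 1x + 1y = 0.01357;  mass: 74.55x + 119.00y = 1.271
Solving, x = 7.726 × 10^-3 mol, y = 5.841 × 10^-3 mol
mass of KCl = 7.726 × 10^-3 × 74.55 = 0.5760 g
% KCl = 0.5760 / 1.271 × 100 = 45.32 %

45.32 %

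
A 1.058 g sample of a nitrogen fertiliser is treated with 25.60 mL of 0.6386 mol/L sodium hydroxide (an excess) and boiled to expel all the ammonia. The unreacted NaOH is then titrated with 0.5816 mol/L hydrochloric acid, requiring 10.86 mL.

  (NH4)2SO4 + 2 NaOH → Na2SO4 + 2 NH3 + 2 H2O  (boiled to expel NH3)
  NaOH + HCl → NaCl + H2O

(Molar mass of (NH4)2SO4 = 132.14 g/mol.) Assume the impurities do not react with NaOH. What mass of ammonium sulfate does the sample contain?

0.6628 g

n(NaOH) added = 0.02560 × 0.6386 = 0.01635 mol
n(HCl) used in back-titration = 0.01086 × 0.5816 = 6.316 × 10^-3 mol
n(NaOH) left over = 6.316 × 10^-3 mol (1:1 ratio)
n(NaOH) consumed by analyte = 0.01635 − 6.316 × 10^-3 = 0.01003 mol
From the 1:2 ratio, n((NH4)2SO4) = 1/2 × 0.01003 = 5.016 × 10^-3 mol
mass of (NH4)2SO4 = 5.016 × 10^-3 × 132.14 = 0.6628 g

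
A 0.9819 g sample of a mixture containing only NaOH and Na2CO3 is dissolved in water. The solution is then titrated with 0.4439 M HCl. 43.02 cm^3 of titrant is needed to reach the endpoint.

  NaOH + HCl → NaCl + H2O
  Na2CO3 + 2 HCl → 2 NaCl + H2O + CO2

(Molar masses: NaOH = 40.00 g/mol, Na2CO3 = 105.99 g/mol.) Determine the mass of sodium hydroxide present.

0.09272 g

n(HCl) = 0.04302 × 0.4439 = 0.01910 mol
Let x = n(NaOH), y = n(Na2CO3).
Titrant: 1x + 2y = 0.01910;  mass: 40.00x + 105.99y = 0.9819
Solving, x = 2.318 × 10^-3 mol, y = 8.389 × 10^-3 mol
mass of NaOH = 2.318 × 10^-3 × 40.00 = 0.09272 g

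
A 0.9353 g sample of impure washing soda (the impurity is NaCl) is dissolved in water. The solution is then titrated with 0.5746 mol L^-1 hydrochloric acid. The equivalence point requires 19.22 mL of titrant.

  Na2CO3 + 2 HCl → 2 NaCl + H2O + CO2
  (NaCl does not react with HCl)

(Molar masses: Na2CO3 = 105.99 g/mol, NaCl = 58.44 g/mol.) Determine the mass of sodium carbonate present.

0.5853 g

n(HCl) = 0.01922 × 0.5746 = 0.01104 mol
Let x = n(Na2CO3), y = n(NaCl).
Titrant: 2x = 0.01104;  mass: 105.99x + 58.44y = 0.9353
Solving, x = 5.522 × 10^-3 mol, y = 5.990 × 10^-3 mol
mass of Na2CO3 = 5.522 × 10^-3 × 105.99 = 0.5853 g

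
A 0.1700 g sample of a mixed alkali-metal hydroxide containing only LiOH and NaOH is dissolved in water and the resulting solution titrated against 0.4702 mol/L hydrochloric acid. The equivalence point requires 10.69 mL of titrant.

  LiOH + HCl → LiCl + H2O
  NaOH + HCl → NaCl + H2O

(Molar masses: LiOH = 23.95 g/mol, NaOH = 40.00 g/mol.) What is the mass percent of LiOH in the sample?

27.26 %

n(HCl) = 0.01069 × 0.4702 = 5.026 × 10^-3 mol
Let x = n(LiOH), y = n(NaOH).
Titrant: 1x + 1y = 5.026 × 10^-3;  mass: 23.95x + 40.00y = 0.1700
Solving, x = 1.935 × 10^-3 mol, y = 3.091 × 10^-3 mol
mass of LiOH = 1.935 × 10^-3 × 23.95 = 0.04634 g
% LiOH = 0.04634 / 0.1700 × 100 = 27.26 %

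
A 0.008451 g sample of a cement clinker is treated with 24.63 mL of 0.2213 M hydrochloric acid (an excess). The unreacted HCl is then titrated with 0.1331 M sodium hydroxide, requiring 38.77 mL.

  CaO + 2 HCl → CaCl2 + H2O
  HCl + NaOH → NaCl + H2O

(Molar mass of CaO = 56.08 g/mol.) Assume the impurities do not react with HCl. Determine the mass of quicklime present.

0.008141 g

n(HCl) added = 0.02463 × 0.2213 = 5.451 × 10^-3 mol
n(NaOH) used in back-titration = 0.03877 × 0.1331 = 5.160 × 10^-3 mol
n(HCl) left over = 5.160 × 10^-3 mol (1:1 ratio)
n(HCl) consumed by analyte = 5.451 × 10^-3 − 5.160 × 10^-3 = 2.903 × 10^-4 mol
From the 1:2 ratio, n(CaO) = 1/2 × 2.903 × 10^-4 = 1.452 × 10^-4 mol
mass of CaO = 1.452 × 10^-4 × 56.08 = 0.008141 g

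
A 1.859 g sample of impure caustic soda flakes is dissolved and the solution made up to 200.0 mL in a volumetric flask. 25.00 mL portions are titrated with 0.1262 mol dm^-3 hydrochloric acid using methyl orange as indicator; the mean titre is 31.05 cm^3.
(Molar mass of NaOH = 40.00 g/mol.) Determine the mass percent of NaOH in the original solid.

67.45 %

NaOH + HCl → NaCl + H2O
n(HCl) per titration = 0.03105 × 0.1262 = 3.919 × 10^-3 mol
n(NaOH) in each aliquot = 3.919 × 10^-3 mol (1:1 ratio)
n(NaOH) in the whole flask = 3.919 × 10^-3 × 200.0/25.00 = 0.03135 mol
mass of NaOH = 0.03135 × 40.00 = 1.254 g
% NaOH = 1.254 / 1.859 × 100 = 67.45 %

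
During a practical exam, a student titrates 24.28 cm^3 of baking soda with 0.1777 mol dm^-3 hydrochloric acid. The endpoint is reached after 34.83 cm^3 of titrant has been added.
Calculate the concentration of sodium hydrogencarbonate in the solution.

0.2549 mol/L

NaHCO3 + HCl → NaCl + H2O + CO2
n(HCl) = 0.03483 L × 0.1777 mol/L = 6.189 × 10^-3 mol
n(NaHCO3) = 6.189 × 10^-3 mol (1:1 mole ratio)
[NaHCO3] = 6.189 × 10^-3 mol / 0.02428 L = 0.2549 mol/L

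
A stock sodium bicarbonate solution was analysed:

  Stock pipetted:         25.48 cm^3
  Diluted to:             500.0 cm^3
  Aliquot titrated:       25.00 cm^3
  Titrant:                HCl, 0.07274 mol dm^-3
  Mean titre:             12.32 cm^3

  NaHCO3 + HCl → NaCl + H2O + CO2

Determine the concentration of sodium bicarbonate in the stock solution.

n(HCl) = 0.01232 × 0.07274 = 8.962 × 10^-4 mol
n(NaHCO3) in the aliquot = 8.962 × 10^-4 mol (1:1 ratio)
[NaHCO3]_dilute = 8.962 × 10^-4 / 0.02500 = 0.03585 mol/L
Dilution factor = 500.0 / 25.48 = 19.62
[NaHCO3]_stock = 0.03585 × 19.62 = 0.7034 mol/L

0.7034 mol/L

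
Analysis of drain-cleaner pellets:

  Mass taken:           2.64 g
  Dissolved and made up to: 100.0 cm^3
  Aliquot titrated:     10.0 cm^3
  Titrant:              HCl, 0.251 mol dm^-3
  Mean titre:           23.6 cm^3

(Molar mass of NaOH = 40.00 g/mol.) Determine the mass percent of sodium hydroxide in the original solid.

89.8 %

NaOH + HCl → NaCl + H2O
n(HCl) per titration = 0.0236 × 0.251 = 5.92 × 10^-3 mol
n(NaOH) in each aliquot = 5.92 × 10^-3 mol (1:1 ratio)
n(NaOH) in the whole flask = 5.92 × 10^-3 × 100.0/10.0 = 0.0592 mol
mass of NaOH = 0.0592 × 40.00 = 2.37 g
% NaOH = 2.37 / 2.64 × 100 = 89.8 %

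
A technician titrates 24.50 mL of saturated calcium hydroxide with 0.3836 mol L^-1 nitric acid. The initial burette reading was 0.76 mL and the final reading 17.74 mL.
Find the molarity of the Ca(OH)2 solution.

Ca(OH)2 + 2 HNO3 → Ca(NO3)2 + 2 H2O
n(HNO3) = 0.01698 L × 0.3836 mol/L = 6.514 × 10^-3 mol
From the 1:2 mole ratio, n(Ca(OH)2) = 1/2 × 6.514 × 10^-3 = 3.257 × 10^-3 mol
[Ca(OH)2] = 3.257 × 10^-3 mol / 0.02450 L = 0.1329 mol/L

0.1329 mol/L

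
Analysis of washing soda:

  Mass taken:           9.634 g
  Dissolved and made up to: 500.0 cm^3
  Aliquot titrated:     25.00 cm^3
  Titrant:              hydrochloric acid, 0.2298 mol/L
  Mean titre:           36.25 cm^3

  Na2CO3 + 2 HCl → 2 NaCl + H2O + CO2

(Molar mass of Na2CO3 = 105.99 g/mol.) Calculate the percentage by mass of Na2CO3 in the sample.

91.65 %

n(HCl) per titration = 0.03625 × 0.2298 = 8.330 × 10^-3 mol
From the 1:2 ratio, n(Na2CO3) in each aliquot = 1/2 × 8.330 × 10^-3 = 4.165 × 10^-3 mol
n(Na2CO3) in the whole flask = 4.165 × 10^-3 × 500.0/25.00 = 0.08330 mol
mass of Na2CO3 = 0.08330 × 105.99 = 8.829 g
% Na2CO3 = 8.829 / 9.634 × 100 = 91.65 %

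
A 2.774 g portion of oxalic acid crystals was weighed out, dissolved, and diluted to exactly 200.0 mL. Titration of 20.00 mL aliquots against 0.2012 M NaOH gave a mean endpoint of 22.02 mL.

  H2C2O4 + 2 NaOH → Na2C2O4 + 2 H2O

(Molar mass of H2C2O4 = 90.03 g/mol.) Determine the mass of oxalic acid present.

1.994 g

n(NaOH) per titration = 0.02202 × 0.2012 = 4.430 × 10^-3 mol
From the 1:2 ratio, n(H2C2O4) in each aliquot = 1/2 × 4.430 × 10^-3 = 2.215 × 10^-3 mol
n(H2C2O4) in the whole flask = 2.215 × 10^-3 × 200.0/20.00 = 0.02215 mol
mass of H2C2O4 = 0.02215 × 90.03 = 1.994 g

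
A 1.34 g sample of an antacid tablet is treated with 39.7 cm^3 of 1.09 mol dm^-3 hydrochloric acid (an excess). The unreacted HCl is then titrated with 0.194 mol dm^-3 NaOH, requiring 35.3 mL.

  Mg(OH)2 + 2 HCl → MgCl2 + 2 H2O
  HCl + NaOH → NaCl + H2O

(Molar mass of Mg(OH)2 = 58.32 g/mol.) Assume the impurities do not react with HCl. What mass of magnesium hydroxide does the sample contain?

1.06 g

n(HCl) added = 0.0397 × 1.09 = 0.0433 mol
n(NaOH) used in back-titration = 0.0353 × 0.194 = 6.85 × 10^-3 mol
n(HCl) left over = 6.85 × 10^-3 mol (1:1 ratio)
n(HCl) consumed by analyte = 0.0433 − 6.85 × 10^-3 = 0.0364 mol
From the 1:2 ratio, n(Mg(OH)2) = 1/2 × 0.0364 = 0.0182 mol
mass of Mg(OH)2 = 0.0182 × 58.32 = 1.06 g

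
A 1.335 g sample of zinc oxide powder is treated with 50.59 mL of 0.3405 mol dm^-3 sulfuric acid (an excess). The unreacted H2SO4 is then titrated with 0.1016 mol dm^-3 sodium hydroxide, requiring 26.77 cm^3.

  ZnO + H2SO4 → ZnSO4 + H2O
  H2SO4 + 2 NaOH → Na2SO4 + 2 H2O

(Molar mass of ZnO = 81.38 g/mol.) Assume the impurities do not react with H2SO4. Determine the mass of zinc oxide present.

n(H2SO4) added = 0.05059 × 0.3405 = 0.01723 mol
n(NaOH) used in back-titration = 0.02677 × 0.1016 = 2.720 × 10^-3 mol
From the 1:2 ratio, n(H2SO4) left over = 1/2 × 2.720 × 10^-3 = 1.360 × 10^-3 mol
n(H2SO4) consumed by analyte = 0.01723 − 1.360 × 10^-3 = 0.01587 mol
n(ZnO) = 0.01587 mol (1:1 ratio)
mass of ZnO = 0.01587 × 81.38 = 1.291 g

1.291 g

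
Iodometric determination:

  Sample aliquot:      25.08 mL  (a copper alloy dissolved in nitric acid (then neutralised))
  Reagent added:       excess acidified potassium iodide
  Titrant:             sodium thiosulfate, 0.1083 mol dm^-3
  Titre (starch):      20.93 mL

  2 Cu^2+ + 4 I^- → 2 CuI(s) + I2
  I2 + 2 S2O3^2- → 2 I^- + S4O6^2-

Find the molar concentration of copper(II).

0.09038 mol/L

n(S2O3^2-) = 0.02093 × 0.1083 = 2.267 × 10^-3 mol
n(I2) = n(S2O3^2-)/2 = 1.133 × 10^-3 mol
From the 2:1 ratio, n(Cu2+) in the aliquot = 2/1 × 1.133 × 10^-3 = 2.267 × 10^-3 mol
[Cu2+] = 2.267 × 10^-3 / 0.02508 = 0.09038 mol/L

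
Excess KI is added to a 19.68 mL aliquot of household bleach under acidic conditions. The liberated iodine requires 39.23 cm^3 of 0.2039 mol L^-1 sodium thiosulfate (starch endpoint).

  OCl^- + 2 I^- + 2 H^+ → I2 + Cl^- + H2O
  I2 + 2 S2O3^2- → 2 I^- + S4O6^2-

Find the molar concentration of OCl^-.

0.2032 mol/L

n(S2O3^2-) = 0.03923 × 0.2039 = 7.999 × 10^-3 mol
n(I2) = n(S2O3^2-)/2 = 3.999 × 10^-3 mol
n(OCl^-) in the aliquot = 3.999 × 10^-3 mol (1:1 ratio)
[OCl^-] = 3.999 × 10^-3 / 0.01968 = 0.2032 mol/L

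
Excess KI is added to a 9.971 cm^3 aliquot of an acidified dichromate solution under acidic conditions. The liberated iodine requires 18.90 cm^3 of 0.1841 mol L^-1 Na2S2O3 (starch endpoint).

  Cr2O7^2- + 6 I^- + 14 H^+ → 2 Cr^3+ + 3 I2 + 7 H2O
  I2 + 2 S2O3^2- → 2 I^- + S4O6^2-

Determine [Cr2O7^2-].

0.05816 mol/L

n(S2O3^2-) = 0.01890 × 0.1841 = 3.479 × 10^-3 mol
n(I2) = n(S2O3^2-)/2 = 1.740 × 10^-3 mol
From the 1:3 ratio, n(Cr2O7^2-) in the aliquot = 1/3 × 1.740 × 10^-3 = 5.799 × 10^-4 mol
[Cr2O7^2-] = 5.799 × 10^-4 / 0.009971 = 0.05816 mol/L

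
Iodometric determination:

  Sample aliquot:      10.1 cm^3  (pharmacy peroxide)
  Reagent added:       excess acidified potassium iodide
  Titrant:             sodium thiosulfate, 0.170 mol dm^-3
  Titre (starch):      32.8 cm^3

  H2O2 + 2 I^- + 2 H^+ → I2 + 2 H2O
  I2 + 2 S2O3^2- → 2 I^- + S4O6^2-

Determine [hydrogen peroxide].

n(S2O3^2-) = 0.0328 × 0.170 = 5.58 × 10^-3 mol
n(I2) = n(S2O3^2-)/2 = 2.79 × 10^-3 mol
n(H2O2) in the aliquot = 2.79 × 10^-3 mol (1:1 ratio)
[H2O2] = 2.79 × 10^-3 / 0.0101 = 0.276 mol/L

0.276 mol/L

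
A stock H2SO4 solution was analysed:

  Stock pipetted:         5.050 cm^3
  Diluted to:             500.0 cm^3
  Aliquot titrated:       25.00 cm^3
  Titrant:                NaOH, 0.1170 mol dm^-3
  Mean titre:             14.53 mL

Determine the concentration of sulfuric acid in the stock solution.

H2SO4 + 2 NaOH → Na2SO4 + 2 H2O
n(NaOH) = 0.01453 × 0.1170 = 1.700 × 10^-3 mol
From the 1:2 ratio, n(H2SO4) in the aliquot = 1/2 × 1.700 × 10^-3 = 8.500 × 10^-4 mol
[H2SO4]_dilute = 8.500 × 10^-4 / 0.02500 = 0.03400 mol/L
Dilution factor = 500.0 / 5.050 = 99.01
[H2SO4]_stock = 0.03400 × 99.01 = 3.366 mol/L

3.366 mol/L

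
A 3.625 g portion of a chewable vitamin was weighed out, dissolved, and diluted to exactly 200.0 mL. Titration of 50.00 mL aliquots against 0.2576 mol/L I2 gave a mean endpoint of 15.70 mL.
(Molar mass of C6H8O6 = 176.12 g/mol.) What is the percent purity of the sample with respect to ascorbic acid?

78.60 %

C6H8O6 + I2 → C6H6O6 + 2 HI
n(I2) per titration = 0.01570 × 0.2576 = 4.044 × 10^-3 mol
n(C6H8O6) in each aliquot = 4.044 × 10^-3 mol (1:1 ratio)
n(C6H8O6) in the whole flask = 4.044 × 10^-3 × 200.0/50.00 = 0.01618 mol
mass of C6H8O6 = 0.01618 × 176.12 = 2.849 g
% C6H8O6 = 2.849 / 3.625 × 100 = 78.60 %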